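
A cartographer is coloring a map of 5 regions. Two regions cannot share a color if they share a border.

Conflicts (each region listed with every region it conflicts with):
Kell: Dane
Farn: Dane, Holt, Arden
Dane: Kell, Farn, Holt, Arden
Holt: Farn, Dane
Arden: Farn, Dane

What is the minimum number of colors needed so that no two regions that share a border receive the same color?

Farn, Dane, Holt all conflict with each other, so at least 3 colors are needed.
3 colors suffice: Kell=2, Farn=2, Dane=1, Holt=3, Arden=3. Each listed conflict is separated.

3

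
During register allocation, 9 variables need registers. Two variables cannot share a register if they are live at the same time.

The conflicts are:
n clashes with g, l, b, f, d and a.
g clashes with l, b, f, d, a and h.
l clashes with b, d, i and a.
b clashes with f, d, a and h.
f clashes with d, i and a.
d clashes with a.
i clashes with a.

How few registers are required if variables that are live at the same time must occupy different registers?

n, g, b, f, d, a are mutually in conflict, so at least 6 registers are needed.
A valid assignment using 6 registers: n=4, g=1, l=5, b=2, f=5, d=6, i=1, a=3, h=3. Every pair that conflicts lands in different registers.

6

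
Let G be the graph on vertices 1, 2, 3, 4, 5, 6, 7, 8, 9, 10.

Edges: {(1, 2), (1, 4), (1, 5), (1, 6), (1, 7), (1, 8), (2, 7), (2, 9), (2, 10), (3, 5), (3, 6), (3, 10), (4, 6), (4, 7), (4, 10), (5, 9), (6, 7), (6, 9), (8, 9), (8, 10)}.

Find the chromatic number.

4

1, 4, 6, 7 are pairwise adjacent (a clique of size 4), so at least 4 colors are needed.
One proper 4-coloring: 1=a, 2=b, 3=c, 4=d, 5=b, 6=b, 7=c, 8=b, 9=a, 10=a. No two adjacent vertices share a color.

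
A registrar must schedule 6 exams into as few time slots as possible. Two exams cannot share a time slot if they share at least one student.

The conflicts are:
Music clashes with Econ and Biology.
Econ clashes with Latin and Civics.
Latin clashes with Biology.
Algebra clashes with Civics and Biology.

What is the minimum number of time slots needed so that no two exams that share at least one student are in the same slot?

3

The cycle Biology-Algebra-Civics-Econ-Music-Biology has odd length 5, so it cannot be 2-colored; at least 3 time slots are needed.
Using 3 time slots: Music=2, Econ=1, Latin=2, Algebra=3, Civics=2, Biology=1. Each listed conflict is separated.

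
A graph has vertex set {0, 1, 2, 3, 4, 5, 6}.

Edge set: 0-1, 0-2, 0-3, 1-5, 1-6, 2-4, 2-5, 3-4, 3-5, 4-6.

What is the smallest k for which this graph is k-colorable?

3

The cycle 1-0-2-4-6-1 has odd length 5, so it cannot be 2-colored; at least 3 colors are needed.
3 colors suffice: 0=blue, 1=red, 2=red, 3=red, 4=blue, 5=blue, 6=green. Every edge joins two different colors.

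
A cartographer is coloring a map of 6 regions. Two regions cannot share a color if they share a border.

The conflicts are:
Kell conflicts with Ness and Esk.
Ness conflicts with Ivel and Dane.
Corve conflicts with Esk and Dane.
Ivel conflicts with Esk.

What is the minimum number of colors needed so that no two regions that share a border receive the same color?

The cycle Ness-Dane-Corve-Esk-Kell-Ness has odd length 5, so it cannot be 2-colored; at least 3 colors are needed.
3 colors suffice: color 1 → {Ness, Esk}; color 2 → {Kell, Corve, Ivel}; color 3 → {Dane}. No two conflicting regions share a color.

3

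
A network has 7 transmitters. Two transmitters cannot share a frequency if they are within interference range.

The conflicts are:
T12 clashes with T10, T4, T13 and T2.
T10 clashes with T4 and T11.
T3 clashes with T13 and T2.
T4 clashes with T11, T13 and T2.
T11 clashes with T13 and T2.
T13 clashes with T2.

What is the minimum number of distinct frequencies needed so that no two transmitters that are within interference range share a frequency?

T4, T11, T13, T2 all conflict with each other, so at least 4 frequencies are needed.
4 frequencies suffice: frequency 1 → {T10, T13}; frequency 2 → {T3, T4}; frequency 3 → {T2}; frequency 4 → {T12, T11}. No two conflicting transmitters share a frequency.

4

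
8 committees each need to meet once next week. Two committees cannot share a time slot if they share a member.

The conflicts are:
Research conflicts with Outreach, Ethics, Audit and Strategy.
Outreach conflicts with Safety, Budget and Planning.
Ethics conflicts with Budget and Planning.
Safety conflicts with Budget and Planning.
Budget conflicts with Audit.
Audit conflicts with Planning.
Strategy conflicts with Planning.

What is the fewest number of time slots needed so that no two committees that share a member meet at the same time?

Outreach, Safety, Budget all conflict with each other, so at least 3 time slots are needed.
A valid assignment using 3 time slots: Research=1, Outreach=2, Ethics=2, Safety=3, Budget=1, Audit=2, Strategy=2, Planning=1. No two conflicting committees share a time slot.

3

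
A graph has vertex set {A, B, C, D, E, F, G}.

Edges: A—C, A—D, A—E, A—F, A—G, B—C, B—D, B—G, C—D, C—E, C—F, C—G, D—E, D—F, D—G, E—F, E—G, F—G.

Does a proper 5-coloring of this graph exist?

A, C, D, E, F, G form a clique, so at least 6 colors are needed.
So 5 colors are not enough.

No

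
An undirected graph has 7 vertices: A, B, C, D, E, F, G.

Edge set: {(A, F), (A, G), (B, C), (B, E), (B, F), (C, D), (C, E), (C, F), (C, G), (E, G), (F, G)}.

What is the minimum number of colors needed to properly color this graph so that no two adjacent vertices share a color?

3

C, F, G are pairwise adjacent, so at least 3 colors are needed.
3 colors suffice: color red → {A, C}; color blue → {D, E, F}; color green → {B, G}. Every edge joins two different colors.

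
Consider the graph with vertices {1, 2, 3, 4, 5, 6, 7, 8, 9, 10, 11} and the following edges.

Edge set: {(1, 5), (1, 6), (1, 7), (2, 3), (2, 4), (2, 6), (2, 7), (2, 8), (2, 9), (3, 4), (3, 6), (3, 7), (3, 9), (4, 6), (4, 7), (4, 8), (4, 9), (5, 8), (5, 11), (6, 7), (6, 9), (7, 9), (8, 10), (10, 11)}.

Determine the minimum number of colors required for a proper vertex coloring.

6

2, 3, 4, 6, 7, 9 are mutually adjacent (a clique of size 6), so at least 6 colors are needed.
A valid assignment using 6 colors: 1=d, 2=a, 3=f, 4=d, 5=a, 6=c, 7=b, 8=b, 9=e, 10=a, 11=b. No two adjacent vertices share a color.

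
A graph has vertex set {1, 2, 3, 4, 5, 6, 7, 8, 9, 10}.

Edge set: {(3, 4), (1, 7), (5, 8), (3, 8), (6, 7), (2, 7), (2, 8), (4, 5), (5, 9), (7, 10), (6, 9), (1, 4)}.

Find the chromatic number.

7 and 10 are adjacent, so at least 2 colors are needed.
A valid assignment using 2 colors: 1=b, 2=b, 3=b, 4=a, 5=b, 6=b, 7=a, 8=a, 9=a, 10=b. Every edge joins two different colors.

2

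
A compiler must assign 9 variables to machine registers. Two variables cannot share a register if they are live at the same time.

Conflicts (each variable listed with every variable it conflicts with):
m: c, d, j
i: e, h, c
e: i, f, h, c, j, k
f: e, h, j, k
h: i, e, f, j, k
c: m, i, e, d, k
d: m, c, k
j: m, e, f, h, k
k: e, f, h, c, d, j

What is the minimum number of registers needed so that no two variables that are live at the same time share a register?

e, f, h, j, k pairwise conflict, so at least 5 registers are needed.
A valid assignment using 5 registers: m=1, i=2, e=1, f=5, h=3, c=3, d=4, j=4, k=2. Every pair that conflicts lands in different registers.

5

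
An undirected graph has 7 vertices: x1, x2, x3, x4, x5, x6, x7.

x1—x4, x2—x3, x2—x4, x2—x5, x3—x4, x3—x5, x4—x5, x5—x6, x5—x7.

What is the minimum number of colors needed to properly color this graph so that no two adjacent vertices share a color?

4

x2, x3, x4, x5 are pairwise adjacent (a clique of size 4), so at least 4 colors are needed.
One proper 4-coloring: x1=R, x2=Y, x3=G, x4=B, x5=R, x6=B, x7=B. Each edge has distinct colors on its endpoints.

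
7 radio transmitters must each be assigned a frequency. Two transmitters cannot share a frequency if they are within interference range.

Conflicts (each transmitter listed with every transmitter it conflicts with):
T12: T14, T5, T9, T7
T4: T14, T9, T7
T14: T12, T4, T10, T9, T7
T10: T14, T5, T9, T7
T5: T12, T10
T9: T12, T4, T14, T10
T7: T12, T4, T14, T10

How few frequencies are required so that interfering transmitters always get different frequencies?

3

T12, T14, T9 pairwise conflict, so at least 3 frequencies are needed.
3 frequencies suffice: T12=2, T4=2, T14=1, T10=2, T5=1, T9=3, T7=3. No two conflicting transmitters share a frequency.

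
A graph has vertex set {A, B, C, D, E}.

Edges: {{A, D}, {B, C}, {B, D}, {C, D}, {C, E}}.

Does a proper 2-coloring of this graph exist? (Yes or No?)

B, C, D are mutually adjacent, so at least 3 colors are needed.
So 2 colors are not enough.

No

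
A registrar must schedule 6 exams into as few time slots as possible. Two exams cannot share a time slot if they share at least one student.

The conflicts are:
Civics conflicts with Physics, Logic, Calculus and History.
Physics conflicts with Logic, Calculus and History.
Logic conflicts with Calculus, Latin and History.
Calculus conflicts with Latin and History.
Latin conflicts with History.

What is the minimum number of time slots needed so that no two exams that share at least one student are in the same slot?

Civics, Physics, Logic, Calculus, History all conflict with each other, so at least 5 time slots are needed.
A valid assignment using 5 time slots: Civics=5, Physics=4, Logic=3, Calculus=1, Latin=4, History=2. No two conflicting exams share a time slot.

5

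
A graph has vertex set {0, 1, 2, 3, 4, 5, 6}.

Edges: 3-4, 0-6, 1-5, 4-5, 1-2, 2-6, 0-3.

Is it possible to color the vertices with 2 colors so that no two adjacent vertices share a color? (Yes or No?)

No

The cycle 0-3-4-5-1-2-6-0 has odd length 7, so it cannot be 2-colored; at least 3 colors are needed.
So 2 colors are not enough.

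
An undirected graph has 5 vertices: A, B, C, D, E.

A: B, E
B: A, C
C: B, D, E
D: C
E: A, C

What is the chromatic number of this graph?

A and E are adjacent, so at least 2 colors are needed.
2 colors suffice: color 1 → {A, C}; color 2 → {B, D, E}. Each edge has distinct colors on its endpoints.

2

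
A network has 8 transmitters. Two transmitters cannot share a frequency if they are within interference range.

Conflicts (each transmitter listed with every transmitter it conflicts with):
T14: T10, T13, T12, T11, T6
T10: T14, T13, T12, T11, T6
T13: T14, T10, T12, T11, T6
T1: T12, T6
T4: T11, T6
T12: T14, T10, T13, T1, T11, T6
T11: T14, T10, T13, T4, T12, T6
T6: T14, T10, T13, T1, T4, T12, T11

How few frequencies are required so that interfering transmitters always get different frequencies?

T14, T10, T13, T12, T11, T6 pairwise conflict, so at least 6 frequencies are needed.
6 frequencies suffice: frequency 1 → {T6}; frequency 2 → {T4, T12}; frequency 3 → {T1, T11}; frequency 4 → {T13}; frequency 5 → {T10}; frequency 6 → {T14}. Every pair that conflicts lands in different frequencies.

6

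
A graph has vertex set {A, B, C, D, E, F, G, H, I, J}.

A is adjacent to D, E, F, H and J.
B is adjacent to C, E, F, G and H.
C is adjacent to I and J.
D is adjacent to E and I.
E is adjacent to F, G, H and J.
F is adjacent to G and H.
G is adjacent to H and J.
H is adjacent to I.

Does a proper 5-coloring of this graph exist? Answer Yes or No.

The chromatic number is 5. B, E, F, G, H are mutually adjacent (a clique of size 5), so at least 5 colors are needed.
5 colors suffice: color red → {E, I}; color blue → {D, H, J}; color green → {A, B}; color yellow → {C, F}; color purple → {G}.
That is already a proper 5-coloring.

Yes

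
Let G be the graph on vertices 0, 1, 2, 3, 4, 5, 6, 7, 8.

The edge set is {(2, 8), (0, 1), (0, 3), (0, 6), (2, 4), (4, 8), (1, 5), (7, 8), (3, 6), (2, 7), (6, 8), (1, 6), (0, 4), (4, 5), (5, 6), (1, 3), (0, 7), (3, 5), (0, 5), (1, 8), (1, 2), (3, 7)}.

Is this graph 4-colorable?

0, 1, 3, 5, 6 form a clique, so at least 5 colors are needed.
So 4 colors are not enough.

No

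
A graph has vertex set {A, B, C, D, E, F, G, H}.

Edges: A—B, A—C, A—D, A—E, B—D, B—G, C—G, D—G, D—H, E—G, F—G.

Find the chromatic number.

A, B, D are pairwise adjacent, so at least 3 colors are needed.
A valid assignment using 3 colors: A=1, B=3, C=2, D=2, E=2, F=2, G=1, H=1. Every edge joins two different colors.

3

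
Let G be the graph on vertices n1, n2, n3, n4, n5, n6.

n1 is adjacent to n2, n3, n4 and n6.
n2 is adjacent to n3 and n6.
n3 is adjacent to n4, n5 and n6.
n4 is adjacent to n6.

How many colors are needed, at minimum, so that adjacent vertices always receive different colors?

4

n1, n2, n3, n6 are mutually adjacent (a clique of size 4), so at least 4 colors are needed.
4 colors suffice: color 1 → {n3}; color 2 → {n1, n5}; color 3 → {n6}; color 4 → {n2, n4}. Each edge has distinct colors on its endpoints.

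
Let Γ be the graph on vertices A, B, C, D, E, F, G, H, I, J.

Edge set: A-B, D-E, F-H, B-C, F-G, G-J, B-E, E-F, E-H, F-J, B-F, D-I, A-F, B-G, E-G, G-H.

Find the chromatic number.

4

B, E, F, G are pairwise adjacent (a clique of size 4), so at least 4 colors are needed.
4 colors suffice: color 1 → {C, D, F}; color 2 → {B, H, I, J}; color 3 → {A, E}; color 4 → {G}. Every edge joins two different colors.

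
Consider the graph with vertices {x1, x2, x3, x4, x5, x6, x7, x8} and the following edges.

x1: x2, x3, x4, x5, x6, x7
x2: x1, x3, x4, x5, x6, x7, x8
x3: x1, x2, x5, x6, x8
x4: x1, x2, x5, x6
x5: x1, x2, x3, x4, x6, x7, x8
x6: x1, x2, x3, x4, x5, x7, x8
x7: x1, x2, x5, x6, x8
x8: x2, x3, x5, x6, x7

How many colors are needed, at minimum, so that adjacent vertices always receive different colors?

5

x1, x2, x3, x5, x6 are mutually adjacent (a clique of size 5), so at least 5 colors are needed.
5 colors suffice: x1=Y, x2=G, x3=P, x4=P, x5=B, x6=R, x7=P, x8=Y. Each edge has distinct colors on its endpoints.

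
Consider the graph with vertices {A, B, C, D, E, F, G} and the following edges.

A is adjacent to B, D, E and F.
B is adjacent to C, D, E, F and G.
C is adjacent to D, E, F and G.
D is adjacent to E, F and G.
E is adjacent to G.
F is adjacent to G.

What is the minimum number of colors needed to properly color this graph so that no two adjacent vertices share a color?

B, C, D, F, G are mutually adjacent (a clique of size 5), so at least 5 colors are needed.
5 colors suffice: A=green, B=red, C=purple, D=blue, E=yellow, F=yellow, G=green. Each edge has distinct colors on its endpoints.

5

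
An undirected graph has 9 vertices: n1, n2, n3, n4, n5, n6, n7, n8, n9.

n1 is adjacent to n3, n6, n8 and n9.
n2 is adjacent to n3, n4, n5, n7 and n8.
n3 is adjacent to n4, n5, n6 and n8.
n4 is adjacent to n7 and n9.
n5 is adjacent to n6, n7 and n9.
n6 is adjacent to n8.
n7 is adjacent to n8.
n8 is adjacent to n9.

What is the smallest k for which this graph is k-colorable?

n1, n3, n6, n8 are pairwise adjacent (a clique of size 4), so at least 4 colors are needed.
A valid assignment using 4 colors: n1=4, n2=3, n3=2, n4=1, n5=1, n6=3, n7=2, n8=1, n9=2. Every edge joins two different colors.

4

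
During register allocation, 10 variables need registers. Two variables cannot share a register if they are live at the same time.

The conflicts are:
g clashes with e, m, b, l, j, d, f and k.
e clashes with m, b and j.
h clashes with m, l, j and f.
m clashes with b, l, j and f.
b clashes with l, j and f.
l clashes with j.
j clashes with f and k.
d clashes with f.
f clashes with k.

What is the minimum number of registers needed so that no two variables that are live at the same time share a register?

5

g, m, b, j, f pairwise conflict, so at least 5 registers are needed.
5 registers suffice: register 1 → {g, h}; register 2 → {j, d}; register 3 → {e, l, f}; register 4 → {m, k}; register 5 → {b}. Each listed conflict is separated.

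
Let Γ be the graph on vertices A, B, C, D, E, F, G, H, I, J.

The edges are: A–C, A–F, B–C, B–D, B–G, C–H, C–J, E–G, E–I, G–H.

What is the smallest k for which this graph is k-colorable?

2

C and H are adjacent, so at least 2 colors are needed.
2 colors suffice: color 1 → {C, D, F, G, I}; color 2 → {A, B, E, H, J}. No two adjacent vertices share a color.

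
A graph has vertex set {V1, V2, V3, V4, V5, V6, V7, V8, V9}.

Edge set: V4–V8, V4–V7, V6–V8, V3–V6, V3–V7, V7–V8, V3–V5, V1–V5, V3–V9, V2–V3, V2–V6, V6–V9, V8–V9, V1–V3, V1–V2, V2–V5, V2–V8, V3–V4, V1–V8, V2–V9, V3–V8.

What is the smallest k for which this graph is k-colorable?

5

V2, V3, V6, V8, V9 form a clique, so at least 5 colors are needed.
5 colors suffice: color 1 → {V3}; color 2 → {V5, V8}; color 3 → {V2, V7}; color 4 → {V1, V4, V6}; color 5 → {V9}. Each edge has distinct colors on its endpoints.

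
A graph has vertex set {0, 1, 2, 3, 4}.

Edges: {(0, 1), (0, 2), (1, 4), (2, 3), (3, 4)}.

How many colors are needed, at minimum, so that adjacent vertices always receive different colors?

3

The cycle 1-4-3-2-0-1 has odd length 5, so it cannot be 2-colored; at least 3 colors are needed.
3 colors suffice: color red → {0, 3}; color blue → {2, 4}; color green → {1}. Every edge joins two different colors.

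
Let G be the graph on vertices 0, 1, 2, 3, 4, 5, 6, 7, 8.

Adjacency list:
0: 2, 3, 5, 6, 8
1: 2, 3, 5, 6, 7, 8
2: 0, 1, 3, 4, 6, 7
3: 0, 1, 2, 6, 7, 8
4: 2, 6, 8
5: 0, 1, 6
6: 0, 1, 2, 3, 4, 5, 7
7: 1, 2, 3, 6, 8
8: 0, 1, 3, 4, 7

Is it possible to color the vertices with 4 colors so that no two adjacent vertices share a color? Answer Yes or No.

1, 2, 3, 6, 7 are mutually adjacent (a clique of size 5), so at least 5 colors are needed.
So 4 colors are not enough.

No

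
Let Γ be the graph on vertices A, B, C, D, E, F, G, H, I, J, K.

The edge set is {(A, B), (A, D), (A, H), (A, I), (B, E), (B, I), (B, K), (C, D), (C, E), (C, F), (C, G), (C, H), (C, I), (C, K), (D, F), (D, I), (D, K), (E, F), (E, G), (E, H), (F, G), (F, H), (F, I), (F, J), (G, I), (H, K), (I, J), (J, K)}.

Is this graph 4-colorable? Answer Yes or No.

The chromatic number is 4. C, E, F, H are pairwise adjacent (a clique of size 4), so at least 4 colors are needed.
4 colors suffice: A=1, B=3, C=3, D=4, E=2, F=1, G=4, H=4, I=2, J=3, K=1.
That is already a proper 4-coloring.

Yes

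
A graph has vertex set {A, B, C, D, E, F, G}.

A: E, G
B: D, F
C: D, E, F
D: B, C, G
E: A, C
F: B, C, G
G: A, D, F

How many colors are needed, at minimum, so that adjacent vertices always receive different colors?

The cycle E-C-F-G-A-E has odd length 5, so it cannot be 2-colored; at least 3 colors are needed.
3 colors suffice: A=green, B=blue, C=blue, D=red, E=red, F=red, G=blue. Each edge has distinct colors on its endpoints.

3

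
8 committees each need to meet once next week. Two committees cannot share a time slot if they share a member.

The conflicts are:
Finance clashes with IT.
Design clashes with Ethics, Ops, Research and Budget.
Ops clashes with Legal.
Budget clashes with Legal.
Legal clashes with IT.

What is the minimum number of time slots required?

2

Legal and IT conflict, so at least 2 time slots are needed.
Using 2 time slots: Finance=1, Design=1, Ethics=2, Ops=2, Research=2, Budget=2, Legal=1, IT=2. Every pair that conflicts lands in different time slots.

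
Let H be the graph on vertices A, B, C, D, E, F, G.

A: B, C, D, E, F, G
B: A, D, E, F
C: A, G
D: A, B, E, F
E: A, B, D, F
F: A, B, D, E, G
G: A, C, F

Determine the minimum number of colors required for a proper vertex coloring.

A, B, D, E, F are pairwise adjacent (a clique of size 5), so at least 5 colors are needed.
5 colors suffice: A=1, B=4, C=2, D=3, E=5, F=2, G=3. Each edge has distinct colors on its endpoints.

5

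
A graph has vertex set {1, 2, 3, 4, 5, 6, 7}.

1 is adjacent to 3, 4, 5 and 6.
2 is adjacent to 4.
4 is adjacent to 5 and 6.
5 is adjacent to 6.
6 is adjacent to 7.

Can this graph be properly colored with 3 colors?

1, 4, 5, 6 are pairwise adjacent (a clique of size 4), so at least 4 colors are needed.
So 3 colors are not enough.

No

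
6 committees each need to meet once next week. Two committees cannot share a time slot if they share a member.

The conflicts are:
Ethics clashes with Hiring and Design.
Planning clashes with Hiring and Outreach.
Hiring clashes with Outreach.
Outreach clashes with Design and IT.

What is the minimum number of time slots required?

Planning, Hiring, Outreach pairwise conflict, so at least 3 time slots are needed.
3 time slots suffice: Ethics=1, Planning=3, Hiring=2, Outreach=1, Design=2, IT=2. Every pair that conflicts lands in different time slots.

3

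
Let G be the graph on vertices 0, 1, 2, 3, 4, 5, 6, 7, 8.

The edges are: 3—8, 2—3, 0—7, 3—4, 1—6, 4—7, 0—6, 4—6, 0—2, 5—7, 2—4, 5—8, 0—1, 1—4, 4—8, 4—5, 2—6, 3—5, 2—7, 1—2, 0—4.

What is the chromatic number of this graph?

5

0, 1, 2, 4, 6 are mutually adjacent (a clique of size 5), so at least 5 colors are needed.
5 colors suffice: 0=green, 1=yellow, 2=blue, 3=green, 4=red, 5=blue, 6=purple, 7=yellow, 8=yellow. Each edge has distinct colors on its endpoints.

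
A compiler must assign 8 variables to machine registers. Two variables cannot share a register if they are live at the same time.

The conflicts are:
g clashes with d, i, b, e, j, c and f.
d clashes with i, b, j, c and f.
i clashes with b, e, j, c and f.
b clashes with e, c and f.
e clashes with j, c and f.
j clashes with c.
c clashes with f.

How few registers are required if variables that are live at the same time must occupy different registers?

6

g, i, b, e, c, f all conflict with each other, so at least 6 registers are needed.
6 registers suffice: register 1 → {i}; register 2 → {c}; register 3 → {g}; register 4 → {d, e}; register 5 → {b, j}; register 6 → {f}. No two conflicting variables share a register.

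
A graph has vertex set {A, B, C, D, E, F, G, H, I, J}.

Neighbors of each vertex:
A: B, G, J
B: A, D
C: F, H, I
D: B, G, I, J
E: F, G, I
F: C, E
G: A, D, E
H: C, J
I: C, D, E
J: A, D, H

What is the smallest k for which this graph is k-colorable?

The cycle H-C-I-D-J-H has odd length 5, so it cannot be 2-colored; at least 3 colors are needed.
A valid assignment using 3 colors: A=1, B=2, C=1, D=1, E=1, F=2, G=2, H=3, I=2, J=2. Every edge joins two different colors.

3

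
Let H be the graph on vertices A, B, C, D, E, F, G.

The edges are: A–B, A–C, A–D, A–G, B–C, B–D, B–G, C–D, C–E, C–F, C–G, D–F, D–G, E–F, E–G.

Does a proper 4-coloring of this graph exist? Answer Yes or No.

No

A, B, C, D, G form a clique, so at least 5 colors are needed.
So 4 colors are not enough.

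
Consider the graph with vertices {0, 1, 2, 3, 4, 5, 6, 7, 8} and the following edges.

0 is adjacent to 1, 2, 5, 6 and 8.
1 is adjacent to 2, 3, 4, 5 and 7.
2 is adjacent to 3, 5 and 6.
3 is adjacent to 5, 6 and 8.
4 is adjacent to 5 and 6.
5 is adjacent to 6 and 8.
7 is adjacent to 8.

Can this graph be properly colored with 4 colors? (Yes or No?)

The chromatic number is 4. 2, 3, 5, 6 form a clique, so at least 4 colors are needed.
4 colors suffice: color a → {5, 7}; color b → {1, 6, 8}; color c → {2, 4}; color d → {0, 3}.
That is already a proper 4-coloring.

Yes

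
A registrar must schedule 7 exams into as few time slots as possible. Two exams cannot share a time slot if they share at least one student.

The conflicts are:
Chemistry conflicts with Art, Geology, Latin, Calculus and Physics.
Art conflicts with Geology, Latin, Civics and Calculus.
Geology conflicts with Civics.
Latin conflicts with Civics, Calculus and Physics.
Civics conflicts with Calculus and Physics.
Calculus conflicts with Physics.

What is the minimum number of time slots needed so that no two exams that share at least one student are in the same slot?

Chemistry, Latin, Calculus, Physics all conflict with each other, so at least 4 time slots are needed.
Using 4 time slots: Chemistry=2, Art=3, Geology=1, Latin=1, Civics=2, Calculus=4, Physics=3. No two conflicting exams share a time slot.

4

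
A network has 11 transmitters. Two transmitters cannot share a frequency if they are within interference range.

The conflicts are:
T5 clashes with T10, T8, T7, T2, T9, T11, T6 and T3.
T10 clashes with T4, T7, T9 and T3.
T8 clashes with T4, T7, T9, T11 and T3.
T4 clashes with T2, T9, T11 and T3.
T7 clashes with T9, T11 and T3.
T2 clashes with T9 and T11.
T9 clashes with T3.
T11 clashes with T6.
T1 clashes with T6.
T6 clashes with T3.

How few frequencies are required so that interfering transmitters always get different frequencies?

5

T5, T10, T7, T9, T3 pairwise conflict, so at least 5 frequencies are needed.
Using 5 frequencies: T5=1, T10=4, T8=4, T4=1, T7=5, T2=3, T9=2, T11=2, T1=1, T6=4, T3=3. Every pair that conflicts lands in different frequencies.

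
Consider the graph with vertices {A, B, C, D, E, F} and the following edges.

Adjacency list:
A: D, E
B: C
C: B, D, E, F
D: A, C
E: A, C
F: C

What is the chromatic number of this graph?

2

C and E are adjacent, so at least 2 colors are needed.
2 colors suffice: color red → {A, C}; color blue → {B, D, E, F}. No two adjacent vertices share a color.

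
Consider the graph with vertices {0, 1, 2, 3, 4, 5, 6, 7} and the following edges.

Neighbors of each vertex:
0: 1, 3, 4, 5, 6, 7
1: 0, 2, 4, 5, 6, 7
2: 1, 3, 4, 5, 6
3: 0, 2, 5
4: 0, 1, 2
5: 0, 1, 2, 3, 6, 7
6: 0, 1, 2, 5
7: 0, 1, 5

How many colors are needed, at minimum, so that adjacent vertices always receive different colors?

1, 2, 5, 6 are mutually adjacent (a clique of size 4), so at least 4 colors are needed.
4 colors suffice: color red → {4, 5}; color blue → {1, 3}; color green → {0, 2}; color yellow → {6, 7}. Every edge joins two different colors.

4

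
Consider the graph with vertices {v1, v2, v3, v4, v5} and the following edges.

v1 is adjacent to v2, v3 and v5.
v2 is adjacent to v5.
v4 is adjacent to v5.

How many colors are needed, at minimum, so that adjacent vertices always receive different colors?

3

v1, v2, v5 are pairwise adjacent, so at least 3 colors are needed.
3 colors suffice: color 1 → {v1, v4}; color 2 → {v3, v5}; color 3 → {v2}. Every edge joins two different colors.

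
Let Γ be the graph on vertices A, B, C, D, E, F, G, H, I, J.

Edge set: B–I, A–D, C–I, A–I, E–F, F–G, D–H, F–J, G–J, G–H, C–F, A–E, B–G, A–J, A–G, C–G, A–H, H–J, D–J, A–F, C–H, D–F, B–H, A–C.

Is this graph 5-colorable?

Yes

The chromatic number is 4. A, C, G, H form a clique, so at least 4 colors are needed.
4 colors suffice: color 1 → {A, B}; color 2 → {F, H, I}; color 3 → {D, E, G}; color 4 → {C, J}.
Since 5 ≥ 4, a proper 5-coloring certainly exists.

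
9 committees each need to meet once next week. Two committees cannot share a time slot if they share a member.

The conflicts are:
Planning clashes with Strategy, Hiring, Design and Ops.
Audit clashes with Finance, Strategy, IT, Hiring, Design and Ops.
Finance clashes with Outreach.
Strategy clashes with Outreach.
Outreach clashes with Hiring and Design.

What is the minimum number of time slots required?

2

Strategy and Outreach conflict, so at least 2 time slots are needed.
2 time slots suffice: time slot 1 → {Planning, Audit, Outreach}; time slot 2 → {Finance, Strategy, IT, Hiring, Design, Ops}. No two conflicting committees share a time slot.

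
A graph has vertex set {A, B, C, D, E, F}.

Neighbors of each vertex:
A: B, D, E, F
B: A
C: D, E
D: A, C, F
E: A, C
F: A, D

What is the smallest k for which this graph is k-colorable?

A, D, F are pairwise adjacent, so at least 3 colors are needed.
3 colors suffice: color 1 → {A, C}; color 2 → {B, D, E}; color 3 → {F}. Each edge has distinct colors on its endpoints.

3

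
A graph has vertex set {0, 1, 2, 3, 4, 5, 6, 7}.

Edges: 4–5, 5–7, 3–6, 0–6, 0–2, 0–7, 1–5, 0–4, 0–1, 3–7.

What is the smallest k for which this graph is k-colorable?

0 and 4 are adjacent, so at least 2 colors are needed.
2 colors suffice: color a → {0, 3, 5}; color b → {1, 2, 4, 6, 7}. No two adjacent vertices share a color.

2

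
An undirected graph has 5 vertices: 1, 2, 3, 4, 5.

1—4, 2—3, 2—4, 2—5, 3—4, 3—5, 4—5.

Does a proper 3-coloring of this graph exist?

2, 3, 4, 5 form a clique, so at least 4 colors are needed.
So 3 colors are not enough.

No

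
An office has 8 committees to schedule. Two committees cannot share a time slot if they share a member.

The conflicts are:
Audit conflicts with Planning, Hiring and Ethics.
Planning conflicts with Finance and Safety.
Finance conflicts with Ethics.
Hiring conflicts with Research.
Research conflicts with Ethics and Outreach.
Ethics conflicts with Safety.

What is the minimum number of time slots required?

Audit and Hiring conflict, so at least 2 time slots are needed.
2 time slots suffice: time slot 1 → {Planning, Hiring, Ethics, Outreach}; time slot 2 → {Audit, Finance, Research, Safety}. Each listed conflict is separated.

2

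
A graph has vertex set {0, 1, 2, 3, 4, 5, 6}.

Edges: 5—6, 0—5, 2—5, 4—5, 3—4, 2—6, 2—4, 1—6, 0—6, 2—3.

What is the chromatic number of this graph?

2, 4, 5 are pairwise adjacent, so at least 3 colors are needed.
A valid assignment using 3 colors: 0=b, 1=a, 2=b, 3=a, 4=c, 5=a, 6=c. Every edge joins two different colors.

3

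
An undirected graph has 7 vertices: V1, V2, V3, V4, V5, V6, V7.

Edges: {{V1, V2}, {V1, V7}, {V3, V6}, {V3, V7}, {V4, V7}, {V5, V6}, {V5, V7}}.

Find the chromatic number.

V1 and V7 are adjacent, so at least 2 colors are needed.
One proper 2-coloring: V1=2, V2=1, V3=2, V4=2, V5=2, V6=1, V7=1. Each edge has distinct colors on its endpoints.

2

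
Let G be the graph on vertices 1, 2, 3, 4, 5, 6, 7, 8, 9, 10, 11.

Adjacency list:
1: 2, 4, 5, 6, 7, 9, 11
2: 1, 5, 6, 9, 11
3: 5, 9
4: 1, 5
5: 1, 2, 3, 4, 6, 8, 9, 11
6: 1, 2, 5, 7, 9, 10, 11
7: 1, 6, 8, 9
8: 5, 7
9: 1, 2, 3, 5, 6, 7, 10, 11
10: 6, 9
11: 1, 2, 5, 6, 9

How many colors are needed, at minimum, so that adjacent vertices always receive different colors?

6

1, 2, 5, 6, 9, 11 are pairwise adjacent (a clique of size 6), so at least 6 colors are needed.
6 colors suffice: color red → {5, 7, 10}; color blue → {4, 8, 9}; color green → {3, 6}; color yellow → {1}; color purple → {2}; color orange → {11}. Every edge joins two different colors.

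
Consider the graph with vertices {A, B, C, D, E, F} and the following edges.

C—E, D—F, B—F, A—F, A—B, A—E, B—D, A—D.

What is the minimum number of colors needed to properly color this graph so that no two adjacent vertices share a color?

4

A, B, D, F are pairwise adjacent (a clique of size 4), so at least 4 colors are needed.
4 colors suffice: color red → {A, C}; color blue → {D, E}; color green → {F}; color yellow → {B}. Each edge has distinct colors on its endpoints.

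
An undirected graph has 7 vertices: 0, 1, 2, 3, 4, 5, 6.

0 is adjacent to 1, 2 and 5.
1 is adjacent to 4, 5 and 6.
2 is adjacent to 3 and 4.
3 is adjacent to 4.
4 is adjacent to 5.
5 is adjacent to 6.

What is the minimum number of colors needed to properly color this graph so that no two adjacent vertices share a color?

3

1, 5, 6 are pairwise adjacent, so at least 3 colors are needed.
3 colors suffice: color a → {0, 4, 6}; color b → {1, 2}; color c → {3, 5}. No two adjacent vertices share a color.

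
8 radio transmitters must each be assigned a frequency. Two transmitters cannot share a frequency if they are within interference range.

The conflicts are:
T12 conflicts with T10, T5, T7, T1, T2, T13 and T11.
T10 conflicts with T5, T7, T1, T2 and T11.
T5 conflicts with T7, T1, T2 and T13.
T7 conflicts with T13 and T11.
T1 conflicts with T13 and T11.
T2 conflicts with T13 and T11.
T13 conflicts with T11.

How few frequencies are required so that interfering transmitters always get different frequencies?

4

T12, T10, T5, T2 pairwise conflict, so at least 4 frequencies are needed.
Using 4 frequencies: T12=1, T10=2, T5=3, T7=4, T1=4, T2=4, T13=2, T11=3. Every pair that conflicts lands in different frequencies.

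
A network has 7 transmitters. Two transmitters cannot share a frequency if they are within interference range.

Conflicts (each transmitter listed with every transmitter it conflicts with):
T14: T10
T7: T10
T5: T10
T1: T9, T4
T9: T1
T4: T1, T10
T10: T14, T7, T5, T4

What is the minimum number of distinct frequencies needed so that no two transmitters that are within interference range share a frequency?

2

T7 and T10 conflict, so at least 2 frequencies are needed.
Using 2 frequencies: T14=2, T7=2, T5=2, T1=1, T9=2, T4=2, T10=1. Each listed conflict is separated.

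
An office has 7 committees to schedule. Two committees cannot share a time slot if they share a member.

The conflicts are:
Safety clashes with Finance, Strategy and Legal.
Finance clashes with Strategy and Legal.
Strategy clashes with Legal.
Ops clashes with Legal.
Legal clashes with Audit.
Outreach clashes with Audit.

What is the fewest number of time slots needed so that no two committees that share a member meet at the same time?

Safety, Finance, Strategy, Legal are mutually in conflict, so at least 4 time slots are needed.
Using 4 time slots: Safety=4, Finance=3, Strategy=2, Ops=2, Legal=1, Outreach=1, Audit=2. Each listed conflict is separated.

4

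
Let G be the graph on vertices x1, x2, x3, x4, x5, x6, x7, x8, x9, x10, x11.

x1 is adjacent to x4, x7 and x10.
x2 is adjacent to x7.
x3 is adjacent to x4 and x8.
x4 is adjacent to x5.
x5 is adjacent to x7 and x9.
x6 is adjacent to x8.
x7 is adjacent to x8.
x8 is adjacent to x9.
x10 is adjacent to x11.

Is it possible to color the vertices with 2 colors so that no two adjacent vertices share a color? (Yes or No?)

The cycle x4-x3-x8-x9-x5-x4 has odd length 5, so it cannot be 2-colored; at least 3 colors are needed.
So 2 colors are not enough.

No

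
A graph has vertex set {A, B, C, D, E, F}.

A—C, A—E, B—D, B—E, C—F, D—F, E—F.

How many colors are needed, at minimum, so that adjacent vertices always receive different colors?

2

C and F are adjacent, so at least 2 colors are needed.
A valid assignment using 2 colors: A=1, B=1, C=2, D=2, E=2, F=1. Each edge has distinct colors on its endpoints.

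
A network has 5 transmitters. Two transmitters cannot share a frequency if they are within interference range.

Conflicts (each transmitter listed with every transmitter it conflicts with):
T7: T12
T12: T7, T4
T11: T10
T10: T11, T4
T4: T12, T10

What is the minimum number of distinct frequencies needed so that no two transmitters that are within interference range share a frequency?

2

T11 and T10 conflict, so at least 2 frequencies are needed.
Using 2 frequencies: T7=2, T12=1, T11=2, T10=1, T4=2. No two conflicting transmitters share a frequency.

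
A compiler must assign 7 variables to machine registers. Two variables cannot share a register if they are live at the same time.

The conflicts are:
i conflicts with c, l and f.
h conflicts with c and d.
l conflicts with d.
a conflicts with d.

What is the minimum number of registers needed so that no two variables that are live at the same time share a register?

The cycle l-i-c-h-d-l has odd length 5, so it cannot be 2-colored; at least 3 registers are needed.
A valid assignment using 3 registers: i=1, h=3, c=2, l=2, f=2, a=2, d=1. Every pair that conflicts lands in different registers.

3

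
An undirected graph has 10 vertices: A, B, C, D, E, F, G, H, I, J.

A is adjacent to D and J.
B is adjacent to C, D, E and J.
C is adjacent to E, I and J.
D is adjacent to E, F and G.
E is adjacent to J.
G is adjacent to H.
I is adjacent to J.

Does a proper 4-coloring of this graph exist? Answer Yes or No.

Yes

The chromatic number is 4. B, C, E, J form a clique, so at least 4 colors are needed.
One proper 4-coloring: A=2, B=4, C=2, D=1, E=3, F=2, G=2, H=1, I=3, J=1.
That is already a proper 4-coloring.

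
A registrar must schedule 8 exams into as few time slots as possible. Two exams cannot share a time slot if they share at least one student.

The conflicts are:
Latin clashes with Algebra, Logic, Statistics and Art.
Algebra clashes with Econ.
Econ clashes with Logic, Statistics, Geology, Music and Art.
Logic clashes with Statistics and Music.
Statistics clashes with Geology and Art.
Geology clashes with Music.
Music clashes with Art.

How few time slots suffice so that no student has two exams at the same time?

Latin, Statistics, Art are mutually in conflict, so at least 3 time slots are needed.
3 time slots suffice: time slot 1 → {Latin, Econ}; time slot 2 → {Algebra, Statistics, Music}; time slot 3 → {Logic, Geology, Art}. Each listed conflict is separated.

3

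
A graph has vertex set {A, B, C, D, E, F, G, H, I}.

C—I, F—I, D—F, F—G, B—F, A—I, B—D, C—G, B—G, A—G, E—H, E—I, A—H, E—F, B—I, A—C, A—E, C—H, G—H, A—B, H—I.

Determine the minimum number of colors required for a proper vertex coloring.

A, C, H, I are mutually adjacent (a clique of size 4), so at least 4 colors are needed.
4 colors suffice: color 1 → {A, F}; color 2 → {D, G, I}; color 3 → {B, H}; color 4 → {C, E}. No two adjacent vertices share a color.

4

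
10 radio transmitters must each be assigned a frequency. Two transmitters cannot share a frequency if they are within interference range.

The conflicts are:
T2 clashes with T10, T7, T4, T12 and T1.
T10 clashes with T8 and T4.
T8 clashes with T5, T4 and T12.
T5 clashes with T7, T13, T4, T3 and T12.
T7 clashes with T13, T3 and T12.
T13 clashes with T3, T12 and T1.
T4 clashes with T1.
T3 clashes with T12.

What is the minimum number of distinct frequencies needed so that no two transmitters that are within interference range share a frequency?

T5, T7, T13, T3, T12 all conflict with each other, so at least 5 frequencies are needed.
Using 5 frequencies: T2=1, T10=4, T8=3, T5=1, T7=4, T13=3, T4=2, T3=5, T12=2, T1=4. Every pair that conflicts lands in different frequencies.

5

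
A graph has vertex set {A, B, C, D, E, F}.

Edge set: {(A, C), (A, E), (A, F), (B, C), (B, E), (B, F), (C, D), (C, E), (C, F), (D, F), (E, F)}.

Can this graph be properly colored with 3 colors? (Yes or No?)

No

A, C, E, F form a clique, so at least 4 colors are needed.
So 3 colors are not enough.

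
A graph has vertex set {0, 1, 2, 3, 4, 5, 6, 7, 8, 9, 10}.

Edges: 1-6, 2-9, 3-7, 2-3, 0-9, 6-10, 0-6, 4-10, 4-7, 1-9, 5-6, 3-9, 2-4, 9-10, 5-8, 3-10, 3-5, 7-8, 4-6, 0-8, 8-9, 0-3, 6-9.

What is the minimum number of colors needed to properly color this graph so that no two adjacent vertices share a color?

0, 8, 9 are mutually adjacent, so at least 3 colors are needed.
A valid assignment using 3 colors: 0=green, 1=green, 2=green, 3=blue, 4=red, 5=red, 6=blue, 7=green, 8=blue, 9=red, 10=green. Each edge has distinct colors on its endpoints.

3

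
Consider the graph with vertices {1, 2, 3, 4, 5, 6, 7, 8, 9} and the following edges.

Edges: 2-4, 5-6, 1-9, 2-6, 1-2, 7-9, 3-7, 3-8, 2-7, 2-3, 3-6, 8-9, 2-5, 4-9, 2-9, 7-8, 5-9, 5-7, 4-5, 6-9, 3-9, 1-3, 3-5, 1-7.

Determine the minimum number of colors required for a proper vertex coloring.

1, 2, 3, 7, 9 are pairwise adjacent (a clique of size 5), so at least 5 colors are needed.
5 colors suffice: 1=yellow, 2=blue, 3=green, 4=green, 5=yellow, 6=purple, 7=purple, 8=blue, 9=red. Every edge joins two different colors.

5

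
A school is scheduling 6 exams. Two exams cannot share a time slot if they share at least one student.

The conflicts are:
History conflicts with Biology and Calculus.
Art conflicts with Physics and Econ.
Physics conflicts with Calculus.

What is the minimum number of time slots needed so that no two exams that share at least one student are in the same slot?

History and Calculus conflict, so at least 2 time slots are needed.
2 time slots suffice: time slot 1 → {Art, Biology, Calculus}; time slot 2 → {History, Physics, Econ}. Every pair that conflicts lands in different time slots.

2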